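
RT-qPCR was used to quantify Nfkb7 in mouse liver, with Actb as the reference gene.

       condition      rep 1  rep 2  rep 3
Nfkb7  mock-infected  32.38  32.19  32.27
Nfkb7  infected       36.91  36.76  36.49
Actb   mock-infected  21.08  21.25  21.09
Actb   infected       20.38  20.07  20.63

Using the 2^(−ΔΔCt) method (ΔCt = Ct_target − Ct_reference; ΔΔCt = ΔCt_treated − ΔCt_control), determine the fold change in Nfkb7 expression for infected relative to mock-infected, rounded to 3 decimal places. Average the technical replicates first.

Mean Ct: Nfkb7 mock-infected 32.280; Nfkb7 infected 36.720; Actb mock-infected 21.140; Actb infected 20.360
ΔCt(mock-infected) = 32.280 − 21.140 = 11.140
ΔCt(infected) = 36.720 − 20.360 = 16.360
ΔΔCt = 16.360 − 11.140 = 5.220
Fold change = 2^(−5.220) = 0.0268

0.027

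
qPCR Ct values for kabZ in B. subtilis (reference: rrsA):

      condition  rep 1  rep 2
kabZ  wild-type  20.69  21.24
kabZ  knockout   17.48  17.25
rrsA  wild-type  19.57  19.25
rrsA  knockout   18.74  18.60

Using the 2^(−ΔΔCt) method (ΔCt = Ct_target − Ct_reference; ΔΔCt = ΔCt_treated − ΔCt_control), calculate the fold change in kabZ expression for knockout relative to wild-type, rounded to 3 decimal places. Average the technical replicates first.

7.260

Mean Ct: kabZ wild-type 20.965; kabZ knockout 17.365; rrsA wild-type 19.410; rrsA knockout 18.670
ΔCt(wild-type) = 20.965 − 19.410 = 1.555
ΔCt(knockout) = 17.365 − 18.670 = -1.305
ΔΔCt = -1.305 − 1.555 = -2.860
Fold change = 2^(−(-2.860)) = 2^2.860 = 7.2602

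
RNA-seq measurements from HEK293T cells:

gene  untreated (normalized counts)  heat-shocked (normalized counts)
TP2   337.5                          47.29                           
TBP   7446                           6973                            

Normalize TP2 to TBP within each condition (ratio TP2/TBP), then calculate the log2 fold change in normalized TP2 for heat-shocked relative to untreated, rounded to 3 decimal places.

TP2/TBP (untreated) = 337.5 / 7446 = 0.045326
TP2/TBP (heat-shocked) = 47.29 / 6973 = 0.0067819
Fold change = 0.0067819 / 0.045326 = 0.1496
log2(0.1496) = -2.7406

-2.741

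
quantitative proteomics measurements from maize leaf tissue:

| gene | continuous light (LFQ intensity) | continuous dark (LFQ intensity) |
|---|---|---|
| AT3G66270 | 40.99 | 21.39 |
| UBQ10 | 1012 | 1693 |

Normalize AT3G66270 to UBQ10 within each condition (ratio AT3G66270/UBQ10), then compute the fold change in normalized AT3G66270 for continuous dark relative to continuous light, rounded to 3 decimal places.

0.312

AT3G66270/UBQ10 (continuous light) = 40.99 / 1012 = 0.040504
AT3G66270/UBQ10 (continuous dark) = 21.39 / 1693 = 0.012634
Fold change = 0.012634 / 0.040504 = 0.3119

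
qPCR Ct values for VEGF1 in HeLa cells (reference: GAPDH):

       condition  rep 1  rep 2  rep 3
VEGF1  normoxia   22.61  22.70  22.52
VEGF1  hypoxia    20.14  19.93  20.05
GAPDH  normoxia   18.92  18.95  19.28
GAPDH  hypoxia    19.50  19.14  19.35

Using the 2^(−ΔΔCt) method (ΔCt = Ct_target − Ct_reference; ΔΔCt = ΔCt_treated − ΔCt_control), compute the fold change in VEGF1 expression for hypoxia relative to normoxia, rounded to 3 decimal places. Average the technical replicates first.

Mean Ct: VEGF1 normoxia 22.610; VEGF1 hypoxia 20.040; GAPDH normoxia 19.050; GAPDH hypoxia 19.330
ΔCt(normoxia) = 22.610 − 19.050 = 3.560
ΔCt(hypoxia) = 20.040 − 19.330 = 0.710
ΔΔCt = 0.710 − 3.560 = -2.850
Fold change = 2^(−(-2.850)) = 2^2.850 = 7.2100

7.210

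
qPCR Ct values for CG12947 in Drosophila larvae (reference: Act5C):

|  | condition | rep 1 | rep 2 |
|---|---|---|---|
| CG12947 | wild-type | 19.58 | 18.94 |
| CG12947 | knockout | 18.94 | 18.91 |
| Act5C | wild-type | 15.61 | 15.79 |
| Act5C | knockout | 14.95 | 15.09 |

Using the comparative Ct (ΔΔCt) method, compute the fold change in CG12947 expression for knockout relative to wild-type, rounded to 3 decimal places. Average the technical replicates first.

0.787

Mean Ct: CG12947 wild-type 19.260; CG12947 knockout 18.925; Act5C wild-type 15.700; Act5C knockout 15.020
ΔCt(wild-type) = 19.260 − 15.700 = 3.560
ΔCt(knockout) = 18.925 − 15.020 = 3.905
ΔΔCt = 3.905 − 3.560 = 0.345
Fold change = 2^(−0.345) = 0.7873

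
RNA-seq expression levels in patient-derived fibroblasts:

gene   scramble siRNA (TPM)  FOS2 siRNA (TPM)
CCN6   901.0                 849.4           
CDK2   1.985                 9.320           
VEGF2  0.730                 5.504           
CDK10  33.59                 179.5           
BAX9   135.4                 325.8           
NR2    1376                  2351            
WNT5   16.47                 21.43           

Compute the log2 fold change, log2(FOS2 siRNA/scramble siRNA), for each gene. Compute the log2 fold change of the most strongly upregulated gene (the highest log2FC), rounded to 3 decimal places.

log2(849.4/901.0) = -0.085  (CCN6)
log2(9.320/1.985) = 2.231  (CDK2)
log2(5.504/0.730) = 2.915  (VEGF2)
log2(179.5/33.59) = 2.418  (CDK10)
log2(325.8/135.4) = 1.267  (BAX9)
log2(2351/1376) = 0.773  (NR2)
log2(21.43/16.47) = 0.380  (WNT5)
VEGF2 is most strongly upregulated.

2.915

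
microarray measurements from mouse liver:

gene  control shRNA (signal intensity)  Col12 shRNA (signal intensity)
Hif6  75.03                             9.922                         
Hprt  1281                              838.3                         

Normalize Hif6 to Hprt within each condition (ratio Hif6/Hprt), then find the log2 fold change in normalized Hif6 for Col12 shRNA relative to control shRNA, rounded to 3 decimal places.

Hif6/Hprt (control shRNA) = 75.03 / 1281 = 0.058571
Hif6/Hprt (Col12 shRNA) = 9.922 / 838.3 = 0.011836
Fold change = 0.011836 / 0.058571 = 0.2021
log2(0.2021) = -2.3070

-2.307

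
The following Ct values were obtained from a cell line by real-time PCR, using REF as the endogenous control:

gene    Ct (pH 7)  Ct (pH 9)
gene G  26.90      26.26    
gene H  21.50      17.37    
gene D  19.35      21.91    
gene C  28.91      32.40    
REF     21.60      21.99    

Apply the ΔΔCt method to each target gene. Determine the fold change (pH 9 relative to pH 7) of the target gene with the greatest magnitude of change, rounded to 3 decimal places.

22.943

gene G: ΔΔCt = (26.26−21.99) − (26.90−21.60) = 4.27 − 5.30 = -1.03; fold change = 2^1.03 = 2.042
gene H: ΔΔCt = (17.37−21.99) − (21.50−21.60) = -4.62 − (-0.10) = -4.52; fold change = 2^4.52 = 22.943
gene D: ΔΔCt = (21.91−21.99) − (19.35−21.60) = -0.08 − (-2.25) = 2.17; fold change = 2^-2.17 = 0.222
gene C: ΔΔCt = (32.40−21.99) − (28.91−21.60) = 10.41 − 7.31 = 3.10; fold change = 2^-3.10 = 0.117
gene H has the largest |ΔΔCt| = 4.52.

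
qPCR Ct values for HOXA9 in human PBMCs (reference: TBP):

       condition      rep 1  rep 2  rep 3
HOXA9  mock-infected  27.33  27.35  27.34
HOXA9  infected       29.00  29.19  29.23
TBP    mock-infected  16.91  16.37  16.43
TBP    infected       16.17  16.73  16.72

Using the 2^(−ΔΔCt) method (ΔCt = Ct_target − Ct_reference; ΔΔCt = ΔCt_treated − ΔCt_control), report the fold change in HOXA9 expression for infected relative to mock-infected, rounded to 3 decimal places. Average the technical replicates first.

0.281

Mean Ct: HOXA9 mock-infected 27.340; HOXA9 infected 29.140; TBP mock-infected 16.570; TBP infected 16.540
ΔCt(mock-infected) = 27.340 − 16.570 = 10.770
ΔCt(infected) = 29.140 − 16.540 = 12.600
ΔΔCt = 12.600 − 10.770 = 1.830
Fold change = 2^(−1.830) = 0.2813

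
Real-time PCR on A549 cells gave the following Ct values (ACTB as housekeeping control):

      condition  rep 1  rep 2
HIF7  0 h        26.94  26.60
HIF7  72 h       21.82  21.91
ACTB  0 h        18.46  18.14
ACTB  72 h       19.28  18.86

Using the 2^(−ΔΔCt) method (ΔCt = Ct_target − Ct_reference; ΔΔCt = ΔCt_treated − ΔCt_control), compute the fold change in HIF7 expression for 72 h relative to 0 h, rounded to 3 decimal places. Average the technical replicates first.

Mean Ct: HIF7 0 h 26.770; HIF7 72 h 21.865; ACTB 0 h 18.300; ACTB 72 h 19.070
ΔCt(0 h) = 26.770 − 18.300 = 8.470
ΔCt(72 h) = 21.865 − 19.070 = 2.795
ΔΔCt = 2.795 − 8.470 = -5.675
Fold change = 2^(−(-5.675)) = 2^5.675 = 51.0911

51.091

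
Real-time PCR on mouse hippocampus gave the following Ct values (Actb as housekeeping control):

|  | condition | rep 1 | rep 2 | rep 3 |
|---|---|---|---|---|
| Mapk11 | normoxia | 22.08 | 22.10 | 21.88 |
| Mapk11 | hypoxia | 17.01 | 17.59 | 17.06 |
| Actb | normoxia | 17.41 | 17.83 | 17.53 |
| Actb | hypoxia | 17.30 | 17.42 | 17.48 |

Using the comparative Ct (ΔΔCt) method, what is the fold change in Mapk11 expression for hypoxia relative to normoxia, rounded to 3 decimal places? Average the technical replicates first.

Mean Ct: Mapk11 normoxia 22.020; Mapk11 hypoxia 17.220; Actb normoxia 17.590; Actb hypoxia 17.400
ΔCt(normoxia) = 22.020 − 17.590 = 4.430
ΔCt(hypoxia) = 17.220 − 17.400 = -0.180
ΔΔCt = -0.180 − 4.430 = -4.610
Fold change = 2^(−(-4.610)) = 2^4.610 = 24.4201

24.420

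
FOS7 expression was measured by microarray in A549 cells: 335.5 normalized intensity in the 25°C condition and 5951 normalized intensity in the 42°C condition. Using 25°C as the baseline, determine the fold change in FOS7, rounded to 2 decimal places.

17.74

Fold change = 5951 / 335.5 = 17.738
FOS7 is upregulated.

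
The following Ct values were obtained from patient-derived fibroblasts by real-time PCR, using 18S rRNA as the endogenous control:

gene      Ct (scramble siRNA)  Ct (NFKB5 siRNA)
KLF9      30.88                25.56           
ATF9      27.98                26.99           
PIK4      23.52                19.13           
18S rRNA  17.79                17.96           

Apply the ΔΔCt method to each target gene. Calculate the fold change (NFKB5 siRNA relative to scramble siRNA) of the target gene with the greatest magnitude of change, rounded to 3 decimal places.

44.942

KLF9: ΔΔCt = (25.56−17.96) − (30.88−17.79) = 7.60 − 13.09 = -5.49; fold change = 2^5.49 = 44.942
ATF9: ΔΔCt = (26.99−17.96) − (27.98−17.79) = 9.03 − 10.19 = -1.16; fold change = 2^1.16 = 2.235
PIK4: ΔΔCt = (19.13−17.96) − (23.52−17.79) = 1.17 − 5.73 = -4.56; fold change = 2^4.56 = 23.588
KLF9 has the largest |ΔΔCt| = 5.49.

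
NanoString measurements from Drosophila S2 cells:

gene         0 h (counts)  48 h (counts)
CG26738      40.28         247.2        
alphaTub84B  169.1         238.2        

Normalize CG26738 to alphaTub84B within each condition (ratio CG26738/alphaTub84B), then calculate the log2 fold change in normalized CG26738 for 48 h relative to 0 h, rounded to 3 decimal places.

2.123

CG26738/alphaTub84B (0 h) = 40.28 / 169.1 = 0.2382
CG26738/alphaTub84B (48 h) = 247.2 / 238.2 = 1.0378
Fold change = 1.0378 / 0.2382 = 4.3567
log2(4.3567) = 2.1232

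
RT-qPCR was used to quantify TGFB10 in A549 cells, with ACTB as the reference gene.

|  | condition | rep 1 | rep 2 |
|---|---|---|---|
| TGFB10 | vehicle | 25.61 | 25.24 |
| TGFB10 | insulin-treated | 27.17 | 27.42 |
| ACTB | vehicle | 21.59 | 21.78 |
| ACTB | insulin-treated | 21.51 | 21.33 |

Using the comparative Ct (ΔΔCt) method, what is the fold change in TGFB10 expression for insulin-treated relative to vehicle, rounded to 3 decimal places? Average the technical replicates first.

0.228

Mean Ct: TGFB10 vehicle 25.425; TGFB10 insulin-treated 27.295; ACTB vehicle 21.685; ACTB insulin-treated 21.420
ΔCt(vehicle) = 25.425 − 21.685 = 3.740
ΔCt(insulin-treated) = 27.295 − 21.420 = 5.875
ΔΔCt = 5.875 − 3.740 = 2.135
Fold change = 2^(−2.135) = 0.2277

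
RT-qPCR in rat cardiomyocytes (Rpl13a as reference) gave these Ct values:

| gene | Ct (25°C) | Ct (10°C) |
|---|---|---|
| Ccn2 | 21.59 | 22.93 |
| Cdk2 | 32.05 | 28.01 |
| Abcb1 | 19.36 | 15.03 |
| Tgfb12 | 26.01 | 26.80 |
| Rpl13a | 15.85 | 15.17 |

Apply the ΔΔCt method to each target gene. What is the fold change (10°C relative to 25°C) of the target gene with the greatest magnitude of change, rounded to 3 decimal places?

Ccn2: ΔΔCt = (22.93−15.17) − (21.59−15.85) = 7.76 − 5.74 = 2.02; fold change = 2^-2.02 = 0.247
Cdk2: ΔΔCt = (28.01−15.17) − (32.05−15.85) = 12.84 − 16.20 = -3.36; fold change = 2^3.36 = 10.267
Abcb1: ΔΔCt = (15.03−15.17) − (19.36−15.85) = -0.14 − 3.51 = -3.65; fold change = 2^3.65 = 12.553
Tgfb12: ΔΔCt = (26.80−15.17) − (26.01−15.85) = 11.63 − 10.16 = 1.47; fold change = 2^-1.47 = 0.361
Abcb1 has the largest |ΔΔCt| = 3.65.

12.553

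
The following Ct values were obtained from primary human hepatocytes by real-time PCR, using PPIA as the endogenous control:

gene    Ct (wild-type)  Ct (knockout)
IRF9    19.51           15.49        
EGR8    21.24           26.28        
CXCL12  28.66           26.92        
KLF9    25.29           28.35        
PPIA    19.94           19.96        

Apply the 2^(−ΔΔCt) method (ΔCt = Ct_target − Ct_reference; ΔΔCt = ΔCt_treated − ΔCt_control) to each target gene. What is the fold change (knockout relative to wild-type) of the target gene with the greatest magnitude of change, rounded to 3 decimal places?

0.031

IRF9: ΔΔCt = (15.49−19.96) − (19.51−19.94) = -4.47 − (-0.43) = -4.04; fold change = 2^4.04 = 16.450
EGR8: ΔΔCt = (26.28−19.96) − (21.24−19.94) = 6.32 − 1.30 = 5.02; fold change = 2^-5.02 = 0.031
CXCL12: ΔΔCt = (26.92−19.96) − (28.66−19.94) = 6.96 − 8.72 = -1.76; fold change = 2^1.76 = 3.387
KLF9: ΔΔCt = (28.35−19.96) − (25.29−19.94) = 8.39 − 5.35 = 3.04; fold change = 2^-3.04 = 0.122
EGR8 has the largest |ΔΔCt| = 5.02.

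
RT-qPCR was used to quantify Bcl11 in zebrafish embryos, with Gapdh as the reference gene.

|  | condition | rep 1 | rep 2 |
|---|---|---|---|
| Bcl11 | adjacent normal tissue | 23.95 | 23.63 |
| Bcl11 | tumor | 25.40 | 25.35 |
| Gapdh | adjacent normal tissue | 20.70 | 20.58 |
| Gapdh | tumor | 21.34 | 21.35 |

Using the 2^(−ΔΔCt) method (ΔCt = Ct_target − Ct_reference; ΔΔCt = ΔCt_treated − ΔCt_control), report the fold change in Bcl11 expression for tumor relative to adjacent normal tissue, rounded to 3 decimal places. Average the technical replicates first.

Mean Ct: Bcl11 adjacent normal tissue 23.790; Bcl11 tumor 25.375; Gapdh adjacent normal tissue 20.640; Gapdh tumor 21.345
ΔCt(adjacent normal tissue) = 23.790 − 20.640 = 3.150
ΔCt(tumor) = 25.375 − 21.345 = 4.030
ΔΔCt = 4.030 − 3.150 = 0.880
Fold change = 2^(−0.880) = 0.5434

0.543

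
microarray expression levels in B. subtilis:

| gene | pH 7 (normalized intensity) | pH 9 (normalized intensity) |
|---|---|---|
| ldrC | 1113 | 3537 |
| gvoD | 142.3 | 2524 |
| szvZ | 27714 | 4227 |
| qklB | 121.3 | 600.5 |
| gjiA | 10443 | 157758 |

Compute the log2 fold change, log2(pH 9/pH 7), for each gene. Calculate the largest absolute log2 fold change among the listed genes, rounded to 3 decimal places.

4.149

log2(3537/1113) = 1.668  (ldrC)
log2(2524/142.3) = 4.149  (gvoD)
log2(4227/27714) = -2.713  (szvZ)
log2(600.5/121.3) = 2.308  (qklB)
log2(157758/10443) = 3.917  (gjiA)
The largest magnitude belongs to gvoD.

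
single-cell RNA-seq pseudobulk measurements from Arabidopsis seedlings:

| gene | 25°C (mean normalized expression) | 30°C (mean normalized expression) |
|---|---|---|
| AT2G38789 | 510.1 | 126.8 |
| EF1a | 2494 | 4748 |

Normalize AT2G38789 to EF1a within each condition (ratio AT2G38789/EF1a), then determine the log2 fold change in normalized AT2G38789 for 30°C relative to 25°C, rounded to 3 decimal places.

-2.937

AT2G38789/EF1a (25°C) = 510.1 / 2494 = 0.20453
AT2G38789/EF1a (30°C) = 126.8 / 4748 = 0.026706
Fold change = 0.026706 / 0.20453 = 0.1306
log2(0.1306) = -2.9371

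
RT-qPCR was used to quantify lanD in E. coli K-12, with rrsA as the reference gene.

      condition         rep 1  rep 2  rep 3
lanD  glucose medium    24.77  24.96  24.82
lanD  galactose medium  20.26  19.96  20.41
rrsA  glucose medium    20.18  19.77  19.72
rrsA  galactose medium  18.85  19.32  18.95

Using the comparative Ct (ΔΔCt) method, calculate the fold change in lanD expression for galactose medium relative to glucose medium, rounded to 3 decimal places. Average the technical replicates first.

Mean Ct: lanD glucose medium 24.850; lanD galactose medium 20.210; rrsA glucose medium 19.890; rrsA galactose medium 19.040
ΔCt(glucose medium) = 24.850 − 19.890 = 4.960
ΔCt(galactose medium) = 20.210 − 19.040 = 1.170
ΔΔCt = 1.170 − 4.960 = -3.790
Fold change = 2^(−(-3.790)) = 2^3.790 = 13.8326

13.833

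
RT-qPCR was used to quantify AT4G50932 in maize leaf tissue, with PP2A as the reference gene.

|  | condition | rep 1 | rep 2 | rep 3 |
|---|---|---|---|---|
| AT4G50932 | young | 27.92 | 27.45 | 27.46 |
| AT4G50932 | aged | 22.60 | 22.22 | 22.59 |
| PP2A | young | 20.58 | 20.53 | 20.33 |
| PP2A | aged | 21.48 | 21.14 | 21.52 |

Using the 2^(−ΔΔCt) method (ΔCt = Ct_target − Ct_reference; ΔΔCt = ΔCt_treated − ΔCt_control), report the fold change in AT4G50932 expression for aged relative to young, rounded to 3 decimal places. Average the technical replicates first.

65.799

Mean Ct: AT4G50932 young 27.610; AT4G50932 aged 22.470; PP2A young 20.480; PP2A aged 21.380
ΔCt(young) = 27.610 − 20.480 = 7.130
ΔCt(aged) = 22.470 − 21.380 = 1.090
ΔΔCt = 1.090 − 7.130 = -6.040
Fold change = 2^(−(-6.040)) = 2^6.040 = 65.7993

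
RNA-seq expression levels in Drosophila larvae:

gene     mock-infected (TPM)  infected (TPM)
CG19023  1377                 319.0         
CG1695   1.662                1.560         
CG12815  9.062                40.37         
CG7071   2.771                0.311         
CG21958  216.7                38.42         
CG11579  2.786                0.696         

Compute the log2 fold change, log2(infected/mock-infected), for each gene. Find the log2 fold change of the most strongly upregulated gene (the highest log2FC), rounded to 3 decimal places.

2.155

log2(319.0/1377) = -2.110  (CG19023)
log2(1.560/1.662) = -0.091  (CG1695)
log2(40.37/9.062) = 2.155  (CG12815)
log2(0.311/2.771) = -3.155  (CG7071)
log2(38.42/216.7) = -2.496  (CG21958)
log2(0.696/2.786) = -2.001  (CG11579)
CG12815 is most strongly upregulated.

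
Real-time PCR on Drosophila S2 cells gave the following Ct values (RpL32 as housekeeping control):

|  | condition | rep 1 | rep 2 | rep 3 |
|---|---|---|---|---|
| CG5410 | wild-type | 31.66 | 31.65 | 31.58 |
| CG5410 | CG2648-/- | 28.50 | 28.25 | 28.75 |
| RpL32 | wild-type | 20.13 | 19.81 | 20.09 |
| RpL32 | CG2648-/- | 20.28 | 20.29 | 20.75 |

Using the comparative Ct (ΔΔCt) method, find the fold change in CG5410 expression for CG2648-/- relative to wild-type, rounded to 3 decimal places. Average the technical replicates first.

Mean Ct: CG5410 wild-type 31.630; CG5410 CG2648-/- 28.500; RpL32 wild-type 20.010; RpL32 CG2648-/- 20.440
ΔCt(wild-type) = 31.630 − 20.010 = 11.620
ΔCt(CG2648-/-) = 28.500 − 20.440 = 8.060
ΔΔCt = 8.060 − 11.620 = -3.560
Fold change = 2^(−(-3.560)) = 2^3.560 = 11.7942

11.794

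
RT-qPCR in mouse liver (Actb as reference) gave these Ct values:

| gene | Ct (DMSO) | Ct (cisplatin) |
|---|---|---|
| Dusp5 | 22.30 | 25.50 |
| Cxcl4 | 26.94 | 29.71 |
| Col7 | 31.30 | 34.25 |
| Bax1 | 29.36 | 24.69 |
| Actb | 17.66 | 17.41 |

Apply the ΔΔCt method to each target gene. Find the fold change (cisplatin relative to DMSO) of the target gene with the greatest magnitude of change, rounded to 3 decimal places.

Dusp5: ΔΔCt = (25.50−17.41) − (22.30−17.66) = 8.09 − 4.64 = 3.45; fold change = 2^-3.45 = 0.092
Cxcl4: ΔΔCt = (29.71−17.41) − (26.94−17.66) = 12.30 − 9.28 = 3.02; fold change = 2^-3.02 = 0.123
Col7: ΔΔCt = (34.25−17.41) − (31.30−17.66) = 16.84 − 13.64 = 3.20; fold change = 2^-3.20 = 0.109
Bax1: ΔΔCt = (24.69−17.41) − (29.36−17.66) = 7.28 − 11.70 = -4.42; fold change = 2^4.42 = 21.407
Bax1 has the largest |ΔΔCt| = 4.42.

21.407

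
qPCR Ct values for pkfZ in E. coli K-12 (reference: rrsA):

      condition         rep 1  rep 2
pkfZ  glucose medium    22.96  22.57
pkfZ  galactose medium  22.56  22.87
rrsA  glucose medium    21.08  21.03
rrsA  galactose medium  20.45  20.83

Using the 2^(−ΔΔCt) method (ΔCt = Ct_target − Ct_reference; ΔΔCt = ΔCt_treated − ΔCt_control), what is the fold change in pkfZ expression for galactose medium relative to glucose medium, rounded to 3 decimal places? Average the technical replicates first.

0.776

Mean Ct: pkfZ glucose medium 22.765; pkfZ galactose medium 22.715; rrsA glucose medium 21.055; rrsA galactose medium 20.640
ΔCt(glucose medium) = 22.765 − 21.055 = 1.710
ΔCt(galactose medium) = 22.715 − 20.640 = 2.075
ΔΔCt = 2.075 − 1.710 = 0.365
Fold change = 2^(−0.365) = 0.7765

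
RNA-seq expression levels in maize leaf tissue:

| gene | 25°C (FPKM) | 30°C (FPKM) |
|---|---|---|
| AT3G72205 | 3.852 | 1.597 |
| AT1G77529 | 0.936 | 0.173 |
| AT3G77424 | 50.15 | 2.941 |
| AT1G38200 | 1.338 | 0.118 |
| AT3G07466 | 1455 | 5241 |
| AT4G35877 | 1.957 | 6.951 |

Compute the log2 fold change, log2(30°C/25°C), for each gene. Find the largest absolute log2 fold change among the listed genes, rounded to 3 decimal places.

log2(1.597/3.852) = -1.270  (AT3G72205)
log2(0.173/0.936) = -2.436  (AT1G77529)
log2(2.941/50.15) = -4.092  (AT3G77424)
log2(0.118/1.338) = -3.503  (AT1G38200)
log2(5241/1455) = 1.849  (AT3G07466)
log2(6.951/1.957) = 1.829  (AT4G35877)
The largest magnitude belongs to AT3G77424.

4.092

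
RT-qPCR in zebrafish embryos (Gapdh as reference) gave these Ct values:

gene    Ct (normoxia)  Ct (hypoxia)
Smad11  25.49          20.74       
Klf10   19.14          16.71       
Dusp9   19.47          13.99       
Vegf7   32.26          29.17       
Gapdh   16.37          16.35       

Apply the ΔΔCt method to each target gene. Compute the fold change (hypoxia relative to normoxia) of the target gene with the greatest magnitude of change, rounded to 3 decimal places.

Smad11: ΔΔCt = (20.74−16.35) − (25.49−16.37) = 4.39 − 9.12 = -4.73; fold change = 2^4.73 = 26.538
Klf10: ΔΔCt = (16.71−16.35) − (19.14−16.37) = 0.36 − 2.77 = -2.41; fold change = 2^2.41 = 5.315
Dusp9: ΔΔCt = (13.99−16.35) − (19.47−16.37) = -2.36 − 3.10 = -5.46; fold change = 2^5.46 = 44.017
Vegf7: ΔΔCt = (29.17−16.35) − (32.26−16.37) = 12.82 − 15.89 = -3.07; fold change = 2^3.07 = 8.398
Dusp9 has the largest |ΔΔCt| = 5.46.

44.017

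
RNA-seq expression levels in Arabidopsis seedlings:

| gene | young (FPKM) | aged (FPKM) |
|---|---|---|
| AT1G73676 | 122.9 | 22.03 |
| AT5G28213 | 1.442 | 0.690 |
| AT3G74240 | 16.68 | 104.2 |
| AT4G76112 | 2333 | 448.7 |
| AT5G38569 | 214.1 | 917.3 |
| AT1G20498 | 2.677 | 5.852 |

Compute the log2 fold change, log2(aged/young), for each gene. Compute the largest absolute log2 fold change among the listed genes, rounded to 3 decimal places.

2.643

log2(22.03/122.9) = -2.480  (AT1G73676)
log2(0.690/1.442) = -1.063  (AT5G28213)
log2(104.2/16.68) = 2.643  (AT3G74240)
log2(448.7/2333) = -2.378  (AT4G76112)
log2(917.3/214.1) = 2.099  (AT5G38569)
log2(5.852/2.677) = 1.128  (AT1G20498)
The largest magnitude belongs to AT3G74240.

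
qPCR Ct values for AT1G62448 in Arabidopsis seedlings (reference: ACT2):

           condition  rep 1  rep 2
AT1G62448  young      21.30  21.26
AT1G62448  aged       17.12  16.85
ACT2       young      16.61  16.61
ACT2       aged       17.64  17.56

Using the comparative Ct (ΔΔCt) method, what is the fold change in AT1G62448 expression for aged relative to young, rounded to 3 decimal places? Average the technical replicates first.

38.989

Mean Ct: AT1G62448 young 21.280; AT1G62448 aged 16.985; ACT2 young 16.610; ACT2 aged 17.600
ΔCt(young) = 21.280 − 16.610 = 4.670
ΔCt(aged) = 16.985 − 17.600 = -0.615
ΔΔCt = -0.615 − 4.670 = -5.285
Fold change = 2^(−(-5.285)) = 2^5.285 = 38.9891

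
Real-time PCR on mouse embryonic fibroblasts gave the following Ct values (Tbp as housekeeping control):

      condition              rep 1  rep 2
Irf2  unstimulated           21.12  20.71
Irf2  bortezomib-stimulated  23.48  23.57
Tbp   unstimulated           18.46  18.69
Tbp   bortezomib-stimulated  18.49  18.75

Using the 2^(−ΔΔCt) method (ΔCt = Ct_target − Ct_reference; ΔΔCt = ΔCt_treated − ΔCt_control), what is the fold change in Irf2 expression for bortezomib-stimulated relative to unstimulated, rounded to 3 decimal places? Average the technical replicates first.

0.169

Mean Ct: Irf2 unstimulated 20.915; Irf2 bortezomib-stimulated 23.525; Tbp unstimulated 18.575; Tbp bortezomib-stimulated 18.620
ΔCt(unstimulated) = 20.915 − 18.575 = 2.340
ΔCt(bortezomib-stimulated) = 23.525 − 18.620 = 4.905
ΔΔCt = 4.905 − 2.340 = 2.565
Fold change = 2^(−2.565) = 0.1690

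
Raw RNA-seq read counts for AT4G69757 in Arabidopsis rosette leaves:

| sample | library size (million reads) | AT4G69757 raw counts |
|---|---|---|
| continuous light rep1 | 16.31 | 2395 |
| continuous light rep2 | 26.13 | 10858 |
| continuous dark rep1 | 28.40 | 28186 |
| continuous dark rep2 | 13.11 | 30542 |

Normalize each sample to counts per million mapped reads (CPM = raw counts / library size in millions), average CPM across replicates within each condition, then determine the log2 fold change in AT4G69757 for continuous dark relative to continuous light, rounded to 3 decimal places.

2.562

CPM(continuous light rep1) = 2395 / 16.31 = 146.8424
CPM(continuous light rep2) = 10858 / 26.13 = 415.5377
CPM(continuous dark rep1) = 28186 / 28.40 = 992.4648
CPM(continuous dark rep2) = 30542 / 13.11 = 2329.6720
mean CPM(continuous light) = 281.1901; mean CPM(continuous dark) = 1661.0684
Fold change = 1661.0684 / 281.1901 = 5.90728
log2(5.90728) = 2.5625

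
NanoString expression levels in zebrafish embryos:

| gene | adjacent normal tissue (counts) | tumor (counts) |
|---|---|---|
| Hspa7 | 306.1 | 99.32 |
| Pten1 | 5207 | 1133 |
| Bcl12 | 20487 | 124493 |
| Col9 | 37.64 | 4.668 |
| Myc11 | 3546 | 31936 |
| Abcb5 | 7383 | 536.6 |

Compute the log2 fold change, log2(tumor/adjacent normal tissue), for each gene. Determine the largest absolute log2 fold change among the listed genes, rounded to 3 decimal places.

3.782

log2(99.32/306.1) = -1.624  (Hspa7)
log2(1133/5207) = -2.200  (Pten1)
log2(124493/20487) = 2.603  (Bcl12)
log2(4.668/37.64) = -3.011  (Col9)
log2(31936/3546) = 3.171  (Myc11)
log2(536.6/7383) = -3.782  (Abcb5)
The largest magnitude belongs to Abcb5.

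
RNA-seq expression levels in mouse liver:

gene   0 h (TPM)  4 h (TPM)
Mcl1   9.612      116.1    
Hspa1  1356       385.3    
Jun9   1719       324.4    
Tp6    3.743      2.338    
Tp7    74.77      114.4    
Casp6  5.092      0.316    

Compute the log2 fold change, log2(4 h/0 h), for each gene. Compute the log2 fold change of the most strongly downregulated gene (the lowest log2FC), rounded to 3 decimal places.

log2(116.1/9.612) = 3.594  (Mcl1)
log2(385.3/1356) = -1.815  (Hspa1)
log2(324.4/1719) = -2.406  (Jun9)
log2(2.338/3.743) = -0.679  (Tp6)
log2(114.4/74.77) = 0.614  (Tp7)
log2(0.316/5.092) = -4.010  (Casp6)
Casp6 is most strongly downregulated.

-4.010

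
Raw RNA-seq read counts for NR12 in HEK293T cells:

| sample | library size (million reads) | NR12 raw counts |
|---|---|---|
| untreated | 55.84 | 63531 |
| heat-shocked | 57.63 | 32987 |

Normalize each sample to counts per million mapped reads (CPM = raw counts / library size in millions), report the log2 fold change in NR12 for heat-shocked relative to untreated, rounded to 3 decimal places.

CPM(untreated) = 63531 / 55.84 = 1137.7328
CPM(heat-shocked) = 32987 / 57.63 = 572.3929
Fold change = 572.3929 / 1137.7328 = 0.50310
log2(0.50310) = -0.9911

-0.991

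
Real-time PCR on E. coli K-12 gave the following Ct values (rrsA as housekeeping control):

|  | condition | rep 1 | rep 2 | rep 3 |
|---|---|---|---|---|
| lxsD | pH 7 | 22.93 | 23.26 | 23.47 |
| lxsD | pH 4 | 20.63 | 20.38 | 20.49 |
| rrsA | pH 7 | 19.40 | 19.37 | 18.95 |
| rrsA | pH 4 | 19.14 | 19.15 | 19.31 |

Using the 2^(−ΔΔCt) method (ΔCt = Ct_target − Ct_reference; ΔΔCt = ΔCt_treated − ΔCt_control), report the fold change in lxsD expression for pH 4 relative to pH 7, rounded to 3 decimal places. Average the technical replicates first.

6.409

Mean Ct: lxsD pH 7 23.220; lxsD pH 4 20.500; rrsA pH 7 19.240; rrsA pH 4 19.200
ΔCt(pH 7) = 23.220 − 19.240 = 3.980
ΔCt(pH 4) = 20.500 − 19.200 = 1.300
ΔΔCt = 1.300 − 3.980 = -2.680
Fold change = 2^(−(-2.680)) = 2^2.680 = 6.4086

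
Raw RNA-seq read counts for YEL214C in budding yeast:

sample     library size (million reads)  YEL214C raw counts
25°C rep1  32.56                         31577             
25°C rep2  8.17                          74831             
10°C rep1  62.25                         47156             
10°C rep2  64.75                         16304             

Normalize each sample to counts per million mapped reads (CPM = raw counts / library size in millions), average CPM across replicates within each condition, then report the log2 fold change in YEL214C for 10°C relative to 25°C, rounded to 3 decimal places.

CPM(25°C rep1) = 31577 / 32.56 = 969.8096
CPM(25°C rep2) = 74831 / 8.17 = 9159.2411
CPM(10°C rep1) = 47156 / 62.25 = 757.5261
CPM(10°C rep2) = 16304 / 64.75 = 251.7992
mean CPM(25°C) = 5064.5254; mean CPM(10°C) = 504.6627
Fold change = 504.6627 / 5064.5254 = 0.09965
log2(0.09965) = -3.3270

-3.327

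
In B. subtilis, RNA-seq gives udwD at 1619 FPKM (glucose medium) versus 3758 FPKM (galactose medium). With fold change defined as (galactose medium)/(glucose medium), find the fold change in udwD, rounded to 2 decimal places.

2.32

Fold change = 3758 / 1619 = 2.321
udwD is upregulated.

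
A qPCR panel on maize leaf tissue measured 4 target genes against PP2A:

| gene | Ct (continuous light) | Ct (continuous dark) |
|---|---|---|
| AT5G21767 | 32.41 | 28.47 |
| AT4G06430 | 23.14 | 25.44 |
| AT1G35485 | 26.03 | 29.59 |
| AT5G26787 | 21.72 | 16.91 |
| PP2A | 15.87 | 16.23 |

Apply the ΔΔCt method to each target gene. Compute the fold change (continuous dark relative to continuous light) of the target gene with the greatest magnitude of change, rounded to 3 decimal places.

36.002

AT5G21767: ΔΔCt = (28.47−16.23) − (32.41−15.87) = 12.24 − 16.54 = -4.30; fold change = 2^4.30 = 19.698
AT4G06430: ΔΔCt = (25.44−16.23) − (23.14−15.87) = 9.21 − 7.27 = 1.94; fold change = 2^-1.94 = 0.261
AT1G35485: ΔΔCt = (29.59−16.23) − (26.03−15.87) = 13.36 − 10.16 = 3.20; fold change = 2^-3.20 = 0.109
AT5G26787: ΔΔCt = (16.91−16.23) − (21.72−15.87) = 0.68 − 5.85 = -5.17; fold change = 2^5.17 = 36.002
AT5G26787 has the largest |ΔΔCt| = 5.17.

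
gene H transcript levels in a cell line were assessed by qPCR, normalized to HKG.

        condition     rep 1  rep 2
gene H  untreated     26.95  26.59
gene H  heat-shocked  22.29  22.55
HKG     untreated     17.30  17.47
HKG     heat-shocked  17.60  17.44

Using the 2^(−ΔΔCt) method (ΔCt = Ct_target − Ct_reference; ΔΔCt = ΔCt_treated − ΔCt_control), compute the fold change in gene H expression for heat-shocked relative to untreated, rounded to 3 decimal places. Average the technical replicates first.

22.393

Mean Ct: gene H untreated 26.770; gene H heat-shocked 22.420; HKG untreated 17.385; HKG heat-shocked 17.520
ΔCt(untreated) = 26.770 − 17.385 = 9.385
ΔCt(heat-shocked) = 22.420 − 17.520 = 4.900
ΔΔCt = 4.900 − 9.385 = -4.485
Fold change = 2^(−(-4.485)) = 2^4.485 = 22.3934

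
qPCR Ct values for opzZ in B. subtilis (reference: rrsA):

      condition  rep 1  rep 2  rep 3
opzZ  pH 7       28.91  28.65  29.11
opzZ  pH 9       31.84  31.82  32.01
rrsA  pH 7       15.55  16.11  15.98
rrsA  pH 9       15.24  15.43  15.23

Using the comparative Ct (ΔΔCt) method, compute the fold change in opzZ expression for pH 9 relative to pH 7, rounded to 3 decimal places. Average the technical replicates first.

0.084

Mean Ct: opzZ pH 7 28.890; opzZ pH 9 31.890; rrsA pH 7 15.880; rrsA pH 9 15.300
ΔCt(pH 7) = 28.890 − 15.880 = 13.010
ΔCt(pH 9) = 31.890 − 15.300 = 16.590
ΔΔCt = 16.590 − 13.010 = 3.580
Fold change = 2^(−3.580) = 0.0836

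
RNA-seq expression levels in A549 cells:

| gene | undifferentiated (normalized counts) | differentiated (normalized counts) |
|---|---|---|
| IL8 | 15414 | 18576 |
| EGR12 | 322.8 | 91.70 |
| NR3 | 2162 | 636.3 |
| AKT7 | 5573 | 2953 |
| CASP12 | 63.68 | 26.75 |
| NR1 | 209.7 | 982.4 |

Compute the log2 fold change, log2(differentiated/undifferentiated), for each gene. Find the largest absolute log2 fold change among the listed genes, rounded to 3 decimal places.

log2(18576/15414) = 0.269  (IL8)
log2(91.70/322.8) = -1.816  (EGR12)
log2(636.3/2162) = -1.765  (NR3)
log2(2953/5573) = -0.916  (AKT7)
log2(26.75/63.68) = -1.251  (CASP12)
log2(982.4/209.7) = 2.228  (NR1)
The largest magnitude belongs to NR1.

2.228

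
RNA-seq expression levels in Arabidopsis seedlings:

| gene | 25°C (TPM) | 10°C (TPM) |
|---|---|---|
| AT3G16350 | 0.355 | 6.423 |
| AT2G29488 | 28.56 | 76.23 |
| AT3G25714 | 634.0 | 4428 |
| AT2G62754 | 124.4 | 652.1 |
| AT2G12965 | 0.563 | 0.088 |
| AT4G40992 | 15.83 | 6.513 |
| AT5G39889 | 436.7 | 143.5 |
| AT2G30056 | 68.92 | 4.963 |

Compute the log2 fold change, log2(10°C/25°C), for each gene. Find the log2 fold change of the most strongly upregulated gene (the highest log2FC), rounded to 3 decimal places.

log2(6.423/0.355) = 4.177  (AT3G16350)
log2(76.23/28.56) = 1.416  (AT2G29488)
log2(4428/634.0) = 2.804  (AT3G25714)
log2(652.1/124.4) = 2.390  (AT2G62754)
log2(0.088/0.563) = -2.678  (AT2G12965)
log2(6.513/15.83) = -1.281  (AT4G40992)
log2(143.5/436.7) = -1.606  (AT5G39889)
log2(4.963/68.92) = -3.796  (AT2G30056)
AT3G16350 is most strongly upregulated.

4.177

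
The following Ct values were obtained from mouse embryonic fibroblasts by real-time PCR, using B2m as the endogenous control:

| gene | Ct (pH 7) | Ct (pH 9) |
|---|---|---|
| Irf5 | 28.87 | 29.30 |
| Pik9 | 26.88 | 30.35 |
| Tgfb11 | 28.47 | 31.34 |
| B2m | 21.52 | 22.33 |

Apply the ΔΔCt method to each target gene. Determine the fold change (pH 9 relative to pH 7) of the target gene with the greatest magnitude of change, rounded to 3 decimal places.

0.158

Irf5: ΔΔCt = (29.30−22.33) − (28.87−21.52) = 6.97 − 7.35 = -0.38; fold change = 2^0.38 = 1.301
Pik9: ΔΔCt = (30.35−22.33) − (26.88−21.52) = 8.02 − 5.36 = 2.66; fold change = 2^-2.66 = 0.158
Tgfb11: ΔΔCt = (31.34−22.33) − (28.47−21.52) = 9.01 − 6.95 = 2.06; fold change = 2^-2.06 = 0.240
Pik9 has the largest |ΔΔCt| = 2.66.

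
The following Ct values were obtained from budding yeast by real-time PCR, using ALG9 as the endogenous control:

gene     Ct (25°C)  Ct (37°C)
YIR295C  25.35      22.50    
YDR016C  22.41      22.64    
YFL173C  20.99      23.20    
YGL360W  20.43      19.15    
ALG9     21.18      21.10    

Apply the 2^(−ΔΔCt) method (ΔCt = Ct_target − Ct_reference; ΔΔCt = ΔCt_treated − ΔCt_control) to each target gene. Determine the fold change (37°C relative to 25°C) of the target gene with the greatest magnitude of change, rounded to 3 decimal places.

YIR295C: ΔΔCt = (22.50−21.10) − (25.35−21.18) = 1.40 − 4.17 = -2.77; fold change = 2^2.77 = 6.821
YDR016C: ΔΔCt = (22.64−21.10) − (22.41−21.18) = 1.54 − 1.23 = 0.31; fold change = 2^-0.31 = 0.807
YFL173C: ΔΔCt = (23.20−21.10) − (20.99−21.18) = 2.10 − (-0.19) = 2.29; fold change = 2^-2.29 = 0.204
YGL360W: ΔΔCt = (19.15−21.10) − (20.43−21.18) = -1.95 − (-0.75) = -1.20; fold change = 2^1.20 = 2.297
YIR295C has the largest |ΔΔCt| = 2.77.

6.821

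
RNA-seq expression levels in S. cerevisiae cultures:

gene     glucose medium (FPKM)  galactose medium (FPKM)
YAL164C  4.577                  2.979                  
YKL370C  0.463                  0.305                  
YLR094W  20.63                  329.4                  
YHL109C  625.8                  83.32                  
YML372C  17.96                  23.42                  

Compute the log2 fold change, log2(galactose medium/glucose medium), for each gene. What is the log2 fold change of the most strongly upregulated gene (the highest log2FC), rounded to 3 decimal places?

3.997

log2(2.979/4.577) = -0.620  (YAL164C)
log2(0.305/0.463) = -0.602  (YKL370C)
log2(329.4/20.63) = 3.997  (YLR094W)
log2(83.32/625.8) = -2.909  (YHL109C)
log2(23.42/17.96) = 0.383  (YML372C)
YLR094W is most strongly upregulated.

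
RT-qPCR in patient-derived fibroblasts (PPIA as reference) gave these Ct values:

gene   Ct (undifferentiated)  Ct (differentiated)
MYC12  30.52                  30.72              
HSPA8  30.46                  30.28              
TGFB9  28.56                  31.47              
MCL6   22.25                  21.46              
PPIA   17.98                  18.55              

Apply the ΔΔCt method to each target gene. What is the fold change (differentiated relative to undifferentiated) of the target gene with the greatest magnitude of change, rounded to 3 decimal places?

0.198

MYC12: ΔΔCt = (30.72−18.55) − (30.52−17.98) = 12.17 − 12.54 = -0.37; fold change = 2^0.37 = 1.292
HSPA8: ΔΔCt = (30.28−18.55) − (30.46−17.98) = 11.73 − 12.48 = -0.75; fold change = 2^0.75 = 1.682
TGFB9: ΔΔCt = (31.47−18.55) − (28.56−17.98) = 12.92 − 10.58 = 2.34; fold change = 2^-2.34 = 0.198
MCL6: ΔΔCt = (21.46−18.55) − (22.25−17.98) = 2.91 − 4.27 = -1.36; fold change = 2^1.36 = 2.567
TGFB9 has the largest |ΔΔCt| = 2.34.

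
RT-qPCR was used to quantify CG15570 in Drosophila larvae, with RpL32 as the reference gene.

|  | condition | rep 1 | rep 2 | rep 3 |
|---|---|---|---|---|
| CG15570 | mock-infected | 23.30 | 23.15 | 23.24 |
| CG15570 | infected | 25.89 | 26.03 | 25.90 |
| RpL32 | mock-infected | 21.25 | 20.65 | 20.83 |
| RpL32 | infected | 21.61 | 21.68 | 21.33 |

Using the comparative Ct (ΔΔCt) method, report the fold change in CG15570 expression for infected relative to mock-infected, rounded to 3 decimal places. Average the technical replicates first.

0.237

Mean Ct: CG15570 mock-infected 23.230; CG15570 infected 25.940; RpL32 mock-infected 20.910; RpL32 infected 21.540
ΔCt(mock-infected) = 23.230 − 20.910 = 2.320
ΔCt(infected) = 25.940 − 21.540 = 4.400
ΔΔCt = 4.400 − 2.320 = 2.080
Fold change = 2^(−2.080) = 0.2365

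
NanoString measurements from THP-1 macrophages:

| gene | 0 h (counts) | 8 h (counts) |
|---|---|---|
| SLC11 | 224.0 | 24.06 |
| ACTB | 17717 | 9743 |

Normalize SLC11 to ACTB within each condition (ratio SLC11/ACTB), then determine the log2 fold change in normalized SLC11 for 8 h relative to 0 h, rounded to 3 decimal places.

-2.356

SLC11/ACTB (0 h) = 224.0 / 17717 = 0.012643
SLC11/ACTB (8 h) = 24.06 / 9743 = 0.0024695
Fold change = 0.0024695 / 0.012643 = 0.1953
log2(0.1953) = -2.3561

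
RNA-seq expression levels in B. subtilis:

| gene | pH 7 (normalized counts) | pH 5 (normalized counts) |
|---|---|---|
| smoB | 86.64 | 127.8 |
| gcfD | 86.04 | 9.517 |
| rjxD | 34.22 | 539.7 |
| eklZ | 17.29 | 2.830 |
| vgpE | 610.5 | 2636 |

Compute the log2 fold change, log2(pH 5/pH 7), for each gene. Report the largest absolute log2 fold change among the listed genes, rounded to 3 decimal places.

log2(127.8/86.64) = 0.561  (smoB)
log2(9.517/86.04) = -3.176  (gcfD)
log2(539.7/34.22) = 3.979  (rjxD)
log2(2.830/17.29) = -2.611  (eklZ)
log2(2636/610.5) = 2.110  (vgpE)
The largest magnitude belongs to rjxD.

3.979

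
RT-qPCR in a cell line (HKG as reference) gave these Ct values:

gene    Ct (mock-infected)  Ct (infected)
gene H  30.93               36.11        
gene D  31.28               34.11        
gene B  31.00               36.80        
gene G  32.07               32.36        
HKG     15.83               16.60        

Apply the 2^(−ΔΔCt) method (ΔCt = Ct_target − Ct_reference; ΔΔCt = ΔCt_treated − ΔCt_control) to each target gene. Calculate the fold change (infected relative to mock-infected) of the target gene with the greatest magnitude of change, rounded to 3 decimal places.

0.031

gene H: ΔΔCt = (36.11−16.60) − (30.93−15.83) = 19.51 − 15.10 = 4.41; fold change = 2^-4.41 = 0.047
gene D: ΔΔCt = (34.11−16.60) − (31.28−15.83) = 17.51 − 15.45 = 2.06; fold change = 2^-2.06 = 0.240
gene B: ΔΔCt = (36.80−16.60) − (31.00−15.83) = 20.20 − 15.17 = 5.03; fold change = 2^-5.03 = 0.031
gene G: ΔΔCt = (32.36−16.60) − (32.07−15.83) = 15.76 − 16.24 = -0.48; fold change = 2^0.48 = 1.395
gene B has the largest |ΔΔCt| = 5.03.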